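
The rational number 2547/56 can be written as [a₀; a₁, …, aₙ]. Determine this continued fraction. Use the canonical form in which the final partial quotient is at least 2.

[45; 2, 13, 2]

Apply division with remainder until the remainder is 0:
2547 ÷ 56 → quotient 45, remainder 27
56 ÷ 27 → quotient 2, remainder 2
27 ÷ 2 → quotient 13, remainder 1
2 ÷ 1 → quotient 2, remainder 0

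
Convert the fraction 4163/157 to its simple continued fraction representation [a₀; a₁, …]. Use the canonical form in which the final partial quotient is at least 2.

[26; 1, 1, 15, 5]

⌊4163/157⌋ = 26, remainder 81
⌊157/81⌋ = 1, remainder 76
⌊81/76⌋ = 1, remainder 5
⌊76/5⌋ = 15, remainder 1
⌊5/1⌋ = 5, remainder 0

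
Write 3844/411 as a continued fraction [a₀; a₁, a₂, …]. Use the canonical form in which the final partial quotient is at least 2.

[9; 2, 1, 5, 24]

3844 = 9·411 + 145, so a_0 = 9
411 = 2·145 + 121, so a_1 = 2
145 = 1·121 + 24, so a_2 = 1
121 = 5·24 + 1, so a_3 = 5
24 = 24·1 + 0, so a_4 = 24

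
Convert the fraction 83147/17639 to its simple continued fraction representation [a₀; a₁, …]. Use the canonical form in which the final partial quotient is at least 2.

Apply division with remainder until the remainder is 0:
83147 = 4·17639 + 12591, so a_0 = 4
17639 = 1·12591 + 5048, so a_1 = 1
12591 = 2·5048 + 2495, so a_2 = 2
5048 = 2·2495 + 58, so a_3 = 2
2495 = 43·58 + 1, so a_4 = 43
58 = 58·1 + 0, so a_5 = 58

[4; 1, 2, 2, 43, 58]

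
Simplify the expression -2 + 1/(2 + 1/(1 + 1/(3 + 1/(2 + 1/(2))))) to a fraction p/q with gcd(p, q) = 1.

a_0 = -2: -2/1
a_1 = 2: -3/2
a_2 = 1: -5/3
a_3 = 3: -18/11
a_4 = 2: -41/25
a_5 = 2: -100/61

-100/61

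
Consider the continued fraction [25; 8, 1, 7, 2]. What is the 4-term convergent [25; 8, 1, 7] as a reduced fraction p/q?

1783/71

Collapse the nested fraction from the inside out:
Start with 7.
1 + 1/(7/1) = 1 + 1/7 = 8/7
8 + 1/(8/7) = 8 + 7/8 = 71/8
25 + 1/(71/8) = 25 + 8/71 = 1783/71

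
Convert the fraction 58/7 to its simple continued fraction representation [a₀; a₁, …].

⌊58/7⌋ = 8, remainder 2
⌊7/2⌋ = 3, remainder 1
⌊2/1⌋ = 2, remainder 0

[8; 3, 2]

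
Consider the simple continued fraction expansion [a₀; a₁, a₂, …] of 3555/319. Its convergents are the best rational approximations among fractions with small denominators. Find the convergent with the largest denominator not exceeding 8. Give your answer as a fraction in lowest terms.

78/7

List convergents until the denominator exceeds the bound:
a_0 = 11: 11/1  (≤ bound)
a_1 = 6: 67/6  (≤ bound)
a_2 = 1: 78/7  (≤ bound)
a_3 = 14: 1159/104  (> 8, stop)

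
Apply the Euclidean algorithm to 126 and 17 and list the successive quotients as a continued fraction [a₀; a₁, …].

Run the Euclidean algorithm, recording each quotient:
126 = 7·17 + 7, so a_0 = 7
17 = 2·7 + 3, so a_1 = 2
7 = 2·3 + 1, so a_2 = 2
3 = 3·1 + 0, so a_3 = 3

[7; 2, 2, 3]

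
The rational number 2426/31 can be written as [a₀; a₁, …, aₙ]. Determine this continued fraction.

[78; 3, 1, 7]

2426 ÷ 31 → quotient 78, remainder 8
31 ÷ 8 → quotient 3, remainder 7
8 ÷ 7 → quotient 1, remainder 1
7 ÷ 1 → quotient 7, remainder 0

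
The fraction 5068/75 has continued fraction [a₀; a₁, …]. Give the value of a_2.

1

⌊5068/75⌋ = 67, remainder 43
⌊75/43⌋ = 1, remainder 32
⌊43/32⌋ = 1, remainder 11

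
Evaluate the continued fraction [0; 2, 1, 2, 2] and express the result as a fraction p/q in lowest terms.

Start with 2.
2 + 1/(2/1) = 2 + 1/2 = 5/2
1 + 1/(5/2) = 1 + 2/5 = 7/5
2 + 1/(7/5) = 2 + 5/7 = 19/7
0 + 1/(19/7) = 0 + 7/19 = 7/19

7/19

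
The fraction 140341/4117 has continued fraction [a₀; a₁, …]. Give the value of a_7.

2

Apply division with remainder until the remainder is 0:
140341 ÷ 4117 → quotient 34, remainder 363
4117 ÷ 363 → quotient 11, remainder 124
363 ÷ 124 → quotient 2, remainder 115
124 ÷ 115 → quotient 1, remainder 9
115 ÷ 9 → quotient 12, remainder 7
9 ÷ 7 → quotient 1, remainder 2
7 ÷ 2 → quotient 3, remainder 1
2 ÷ 1 → quotient 2, remainder 0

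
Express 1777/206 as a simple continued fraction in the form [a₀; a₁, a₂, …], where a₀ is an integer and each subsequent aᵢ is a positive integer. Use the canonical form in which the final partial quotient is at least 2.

Run the Euclidean algorithm, recording each quotient:
1777 ÷ 206 → quotient 8, remainder 129
206 ÷ 129 → quotient 1, remainder 77
129 ÷ 77 → quotient 1, remainder 52
77 ÷ 52 → quotient 1, remainder 25
52 ÷ 25 → quotient 2, remainder 2
25 ÷ 2 → quotient 12, remainder 1
2 ÷ 1 → quotient 2, remainder 0

[8; 1, 1, 1, 2, 12, 2]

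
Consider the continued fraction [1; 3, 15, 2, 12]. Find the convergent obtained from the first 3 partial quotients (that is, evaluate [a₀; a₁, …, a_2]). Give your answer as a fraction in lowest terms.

61/46

a_0 = 1: 1/1
a_1 = 3: 4/3
a_2 = 15: 61/46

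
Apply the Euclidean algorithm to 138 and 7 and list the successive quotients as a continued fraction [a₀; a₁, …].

⌊138/7⌋ = 19, remainder 5
⌊7/5⌋ = 1, remainder 2
⌊5/2⌋ = 2, remainder 1
⌊2/1⌋ = 2, remainder 0

[19; 1, 2, 2]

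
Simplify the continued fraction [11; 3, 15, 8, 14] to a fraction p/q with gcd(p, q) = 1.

59349/5240

Start with 14.
8 + 1/(14/1) = 8 + 1/14 = 113/14
15 + 1/(113/14) = 15 + 14/113 = 1709/113
3 + 1/(1709/113) = 3 + 113/1709 = 5240/1709
11 + 1/(5240/1709) = 11 + 1709/5240 = 59349/5240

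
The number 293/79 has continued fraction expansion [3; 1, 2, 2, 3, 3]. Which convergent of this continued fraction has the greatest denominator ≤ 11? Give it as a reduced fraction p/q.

26/7

List convergents until the denominator exceeds the bound:
a_0 = 3: 3/1  (≤ bound)
a_1 = 1: 4/1  (≤ bound)
a_2 = 2: 11/3  (≤ bound)
a_3 = 2: 26/7  (≤ bound)
a_4 = 3: 89/24  (> 11, stop)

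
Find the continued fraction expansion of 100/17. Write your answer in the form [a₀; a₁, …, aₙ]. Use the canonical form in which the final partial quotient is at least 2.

[5; 1, 7, 2]

⌊100/17⌋ = 5, remainder 15
⌊17/15⌋ = 1, remainder 2
⌊15/2⌋ = 7, remainder 1
⌊2/1⌋ = 2, remainder 0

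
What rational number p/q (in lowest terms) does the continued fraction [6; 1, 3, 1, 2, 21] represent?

Start with 21.
2 + 1/(21/1) = 2 + 1/21 = 43/21
1 + 1/(43/21) = 1 + 21/43 = 64/43
3 + 1/(64/43) = 3 + 43/64 = 235/64
1 + 1/(235/64) = 1 + 64/235 = 299/235
6 + 1/(299/235) = 6 + 235/299 = 2029/299

2029/299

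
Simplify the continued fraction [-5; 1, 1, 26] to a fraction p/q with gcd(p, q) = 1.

Collapse the nested fraction from the inside out:
Start with 26.
1 + 1/(26/1) = 1 + 1/26 = 27/26
1 + 1/(27/26) = 1 + 26/27 = 53/27
-5 + 1/(53/27) = -5 + 27/53 = -238/53

-238/53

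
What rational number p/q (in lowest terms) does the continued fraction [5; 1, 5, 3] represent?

Start with 3.
5 + 1/(3/1) = 5 + 1/3 = 16/3
1 + 1/(16/3) = 1 + 3/16 = 19/16
5 + 1/(19/16) = 5 + 16/19 = 111/19

111/19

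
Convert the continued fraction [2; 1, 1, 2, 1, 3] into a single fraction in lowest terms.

67/26

Start with 3.
1 + 1/(3/1) = 1 + 1/3 = 4/3
2 + 1/(4/3) = 2 + 3/4 = 11/4
1 + 1/(11/4) = 1 + 4/11 = 15/11
1 + 1/(15/11) = 1 + 11/15 = 26/15
2 + 1/(26/15) = 2 + 15/26 = 67/26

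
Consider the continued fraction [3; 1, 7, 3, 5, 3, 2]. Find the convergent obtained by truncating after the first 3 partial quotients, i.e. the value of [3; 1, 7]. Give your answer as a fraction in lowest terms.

31/8

Start with 7.
1 + 1/(7/1) = 1 + 1/7 = 8/7
3 + 1/(8/7) = 3 + 7/8 = 31/8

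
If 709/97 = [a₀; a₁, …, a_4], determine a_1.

3

709 ÷ 97 → quotient 7, remainder 30
97 ÷ 30 → quotient 3, remainder 7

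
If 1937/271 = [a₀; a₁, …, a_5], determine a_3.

Repeatedly divide and take the remainder:
⌊1937/271⌋ = 7, remainder 40
⌊271/40⌋ = 6, remainder 31
⌊40/31⌋ = 1, remainder 9
⌊31/9⌋ = 3, remainder 4

3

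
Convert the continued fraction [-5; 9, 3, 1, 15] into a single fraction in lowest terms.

-2852/583

Start with 15.
1 + 1/(15/1) = 1 + 1/15 = 16/15
3 + 1/(16/15) = 3 + 15/16 = 63/16
9 + 1/(63/16) = 9 + 16/63 = 583/63
-5 + 1/(583/63) = -5 + 63/583 = -2852/583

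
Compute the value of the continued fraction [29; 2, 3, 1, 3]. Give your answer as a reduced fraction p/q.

Compute successive convergents:
a_0 = 29: 29/1
a_1 = 2: 59/2
a_2 = 3: 206/7
a_3 = 1: 265/9
a_4 = 3: 1001/34

1001/34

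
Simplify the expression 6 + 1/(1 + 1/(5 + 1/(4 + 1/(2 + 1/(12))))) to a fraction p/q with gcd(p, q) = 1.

4767/697

a_0 = 6: 6/1
a_1 = 1: 7/1
a_2 = 5: 41/6
a_3 = 4: 171/25
a_4 = 2: 383/56
a_5 = 12: 4767/697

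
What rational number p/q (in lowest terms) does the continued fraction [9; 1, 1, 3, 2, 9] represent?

1444/151

a_0 = 9: 9/1
a_1 = 1: 10/1
a_2 = 1: 19/2
a_3 = 3: 67/7
a_4 = 2: 153/16
a_5 = 9: 1444/151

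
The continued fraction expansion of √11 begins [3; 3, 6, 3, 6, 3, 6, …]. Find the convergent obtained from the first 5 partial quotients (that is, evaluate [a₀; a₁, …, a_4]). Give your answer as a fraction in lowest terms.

Starting at the tail and folding back:
Start with 6.
3 + 1/(6/1) = 3 + 1/6 = 19/6
6 + 1/(19/6) = 6 + 6/19 = 120/19
3 + 1/(120/19) = 3 + 19/120 = 379/120
3 + 1/(379/120) = 3 + 120/379 = 1257/379

1257/379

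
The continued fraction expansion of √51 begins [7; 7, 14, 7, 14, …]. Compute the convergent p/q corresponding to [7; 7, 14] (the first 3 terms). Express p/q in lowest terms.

707/99

Work from the innermost term outward:
Start with 14.
7 + 1/(14/1) = 7 + 1/14 = 99/14
7 + 1/(99/14) = 7 + 14/99 = 707/99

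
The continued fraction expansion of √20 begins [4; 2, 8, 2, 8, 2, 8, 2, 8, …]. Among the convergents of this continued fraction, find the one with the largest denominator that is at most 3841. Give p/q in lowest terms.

a_0 = 4: 4/1  (≤ bound)
a_1 = 2: 9/2  (≤ bound)
a_2 = 8: 76/17  (≤ bound)
a_3 = 2: 161/36  (≤ bound)
a_4 = 8: 1364/305  (≤ bound)
a_5 = 2: 2889/646  (≤ bound)
a_6 = 8: 24476/5473  (> 3841, stop)

2889/646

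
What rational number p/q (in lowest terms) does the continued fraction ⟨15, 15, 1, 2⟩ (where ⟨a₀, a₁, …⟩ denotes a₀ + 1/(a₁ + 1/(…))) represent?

a_0 = 15: 15/1
a_1 = 15: 226/15
a_2 = 1: 241/16
a_3 = 2: 708/47

708/47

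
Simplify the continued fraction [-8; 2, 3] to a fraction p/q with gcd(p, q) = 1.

-53/7

Start with 3.
2 + 1/(3/1) = 2 + 1/3 = 7/3
-8 + 1/(7/3) = -8 + 3/7 = -53/7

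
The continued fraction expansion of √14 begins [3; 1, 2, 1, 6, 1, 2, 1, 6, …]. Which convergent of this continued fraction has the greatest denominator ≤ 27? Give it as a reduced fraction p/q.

101/27

a_0 = 3: 3/1  (≤ bound)
a_1 = 1: 4/1  (≤ bound)
a_2 = 2: 11/3  (≤ bound)
a_3 = 1: 15/4  (≤ bound)
a_4 = 6: 101/27  (≤ bound)
a_5 = 1: 116/31  (> 27, stop)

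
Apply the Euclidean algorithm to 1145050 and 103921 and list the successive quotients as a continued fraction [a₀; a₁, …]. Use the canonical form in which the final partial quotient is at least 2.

1145050 = 11·103921 + 1919, so a_0 = 11
103921 = 54·1919 + 295, so a_1 = 54
1919 = 6·295 + 149, so a_2 = 6
295 = 1·149 + 146, so a_3 = 1
149 = 1·146 + 3, so a_4 = 1
146 = 48·3 + 2, so a_5 = 48
3 = 1·2 + 1, so a_6 = 1
2 = 2·1 + 0, so a_7 = 2

[11; 54, 6, 1, 1, 48, 1, 2]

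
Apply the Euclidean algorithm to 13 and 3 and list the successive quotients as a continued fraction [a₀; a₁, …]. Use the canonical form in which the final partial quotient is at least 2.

[4; 3]

Repeatedly divide and take the remainder:
13 ÷ 3 → quotient 4, remainder 1
3 ÷ 1 → quotient 3, remainder 0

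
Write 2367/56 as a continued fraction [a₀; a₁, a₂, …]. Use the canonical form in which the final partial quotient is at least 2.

[42; 3, 1, 2, 1, 3]

Apply division with remainder until the remainder is 0:
2367 ÷ 56 → quotient 42, remainder 15
56 ÷ 15 → quotient 3, remainder 11
15 ÷ 11 → quotient 1, remainder 4
11 ÷ 4 → quotient 2, remainder 3
4 ÷ 3 → quotient 1, remainder 1
3 ÷ 1 → quotient 3, remainder 0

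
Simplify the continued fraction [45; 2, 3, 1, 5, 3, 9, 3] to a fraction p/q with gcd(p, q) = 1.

Start with 3.
9 + 1/(3/1) = 9 + 1/3 = 28/3
3 + 1/(28/3) = 3 + 3/28 = 87/28
5 + 1/(87/28) = 5 + 28/87 = 463/87
1 + 1/(463/87) = 1 + 87/463 = 550/463
3 + 1/(550/463) = 3 + 463/550 = 2113/550
2 + 1/(2113/550) = 2 + 550/2113 = 4776/2113
45 + 1/(4776/2113) = 45 + 2113/4776 = 217033/4776

217033/4776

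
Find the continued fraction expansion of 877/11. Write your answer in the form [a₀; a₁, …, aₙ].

[79; 1, 2, 1, 2]

Apply division with remainder until the remainder is 0:
877 ÷ 11 → quotient 79, remainder 8
11 ÷ 8 → quotient 1, remainder 3
8 ÷ 3 → quotient 2, remainder 2
3 ÷ 2 → quotient 1, remainder 1
2 ÷ 1 → quotient 2, remainder 0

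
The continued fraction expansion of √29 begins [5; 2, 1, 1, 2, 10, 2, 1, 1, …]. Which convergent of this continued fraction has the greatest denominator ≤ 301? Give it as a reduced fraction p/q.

a_0 = 5: 5/1  (≤ bound)
a_1 = 2: 11/2  (≤ bound)
a_2 = 1: 16/3  (≤ bound)
a_3 = 1: 27/5  (≤ bound)
a_4 = 2: 70/13  (≤ bound)
a_5 = 10: 727/135  (≤ bound)
a_6 = 2: 1524/283  (≤ bound)
a_7 = 1: 2251/418  (> 301, stop)

1524/283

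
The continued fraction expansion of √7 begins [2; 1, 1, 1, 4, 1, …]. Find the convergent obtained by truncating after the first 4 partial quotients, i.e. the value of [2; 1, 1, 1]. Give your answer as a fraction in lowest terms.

8/3

a_0 = 2: 2/1
a_1 = 1: 3/1
a_2 = 1: 5/2
a_3 = 1: 8/3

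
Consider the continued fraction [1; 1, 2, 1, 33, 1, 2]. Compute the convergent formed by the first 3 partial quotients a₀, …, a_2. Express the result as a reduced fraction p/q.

5/3

Work from the innermost term outward:
Start with 2.
1 + 1/(2/1) = 1 + 1/2 = 3/2
1 + 1/(3/2) = 1 + 2/3 = 5/3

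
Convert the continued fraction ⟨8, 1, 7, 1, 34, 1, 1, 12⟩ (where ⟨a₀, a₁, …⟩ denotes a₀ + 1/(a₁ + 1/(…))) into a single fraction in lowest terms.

Work from the innermost term outward:
Start with 12.
1 + 1/(12/1) = 1 + 1/12 = 13/12
1 + 1/(13/12) = 1 + 12/13 = 25/13
34 + 1/(25/13) = 34 + 13/25 = 863/25
1 + 1/(863/25) = 1 + 25/863 = 888/863
7 + 1/(888/863) = 7 + 863/888 = 7079/888
1 + 1/(7079/888) = 1 + 888/7079 = 7967/7079
8 + 1/(7967/7079) = 8 + 7079/7967 = 70815/7967

70815/7967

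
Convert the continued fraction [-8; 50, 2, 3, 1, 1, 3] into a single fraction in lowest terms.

Start with 3.
1 + 1/(3/1) = 1 + 1/3 = 4/3
1 + 1/(4/3) = 1 + 3/4 = 7/4
3 + 1/(7/4) = 3 + 4/7 = 25/7
2 + 1/(25/7) = 2 + 7/25 = 57/25
50 + 1/(57/25) = 50 + 25/57 = 2875/57
-8 + 1/(2875/57) = -8 + 57/2875 = -22943/2875

-22943/2875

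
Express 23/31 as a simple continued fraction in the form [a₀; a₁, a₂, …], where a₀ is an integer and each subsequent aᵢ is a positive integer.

23 ÷ 31 → quotient 0, remainder 23
31 ÷ 23 → quotient 1, remainder 8
23 ÷ 8 → quotient 2, remainder 7
8 ÷ 7 → quotient 1, remainder 1
7 ÷ 1 → quotient 7, remainder 0

[0; 1, 2, 1, 7]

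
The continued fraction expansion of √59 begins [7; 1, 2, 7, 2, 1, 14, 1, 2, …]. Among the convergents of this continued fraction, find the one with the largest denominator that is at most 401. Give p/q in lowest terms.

530/69

a_0 = 7: 7/1  (≤ bound)
a_1 = 1: 8/1  (≤ bound)
a_2 = 2: 23/3  (≤ bound)
a_3 = 7: 169/22  (≤ bound)
a_4 = 2: 361/47  (≤ bound)
a_5 = 1: 530/69  (≤ bound)
a_6 = 14: 7781/1013  (> 401, stop)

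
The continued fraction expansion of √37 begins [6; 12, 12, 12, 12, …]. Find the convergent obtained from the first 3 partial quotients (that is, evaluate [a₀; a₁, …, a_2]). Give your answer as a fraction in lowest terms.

Start with 12.
12 + 1/(12/1) = 12 + 1/12 = 145/12
6 + 1/(145/12) = 6 + 12/145 = 882/145

882/145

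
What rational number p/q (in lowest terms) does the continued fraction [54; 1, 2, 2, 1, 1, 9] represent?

8917/163

Build up convergents one term at a time:
a_0 = 54: 54/1
a_1 = 1: 55/1
a_2 = 2: 164/3
a_3 = 2: 383/7
a_4 = 1: 547/10
a_5 = 1: 930/17
a_6 = 9: 8917/163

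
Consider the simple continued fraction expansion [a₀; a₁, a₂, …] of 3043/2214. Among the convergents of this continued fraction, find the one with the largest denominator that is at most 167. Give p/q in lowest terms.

a_0 = 1: 1/1  (≤ bound)
a_1 = 2: 3/2  (≤ bound)
a_2 = 1: 4/3  (≤ bound)
a_3 = 2: 11/8  (≤ bound)
a_4 = 27: 301/219  (> 167, stop)

11/8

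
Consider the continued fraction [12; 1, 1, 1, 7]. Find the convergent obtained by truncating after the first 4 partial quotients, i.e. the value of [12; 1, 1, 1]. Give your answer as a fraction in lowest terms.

Starting at the tail and folding back:
Start with 1.
1 + 1/(1/1) = 1 + 1/1 = 2/1
1 + 1/(2/1) = 1 + 1/2 = 3/2
12 + 1/(3/2) = 12 + 2/3 = 38/3

38/3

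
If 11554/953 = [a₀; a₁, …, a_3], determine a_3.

9

11554 ÷ 953 → quotient 12, remainder 118
953 ÷ 118 → quotient 8, remainder 9
118 ÷ 9 → quotient 13, remainder 1
9 ÷ 1 → quotient 9, remainder 0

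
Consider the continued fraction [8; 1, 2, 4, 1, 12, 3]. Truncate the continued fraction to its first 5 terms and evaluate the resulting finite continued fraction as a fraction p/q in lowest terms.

Work from the innermost term outward:
Start with 1.
4 + 1/(1/1) = 4 + 1/1 = 5/1
2 + 1/(5/1) = 2 + 1/5 = 11/5
1 + 1/(11/5) = 1 + 5/11 = 16/11
8 + 1/(16/11) = 8 + 11/16 = 139/16

139/16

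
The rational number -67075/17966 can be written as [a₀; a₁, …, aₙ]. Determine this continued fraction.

Repeatedly divide and take the remainder:
-67075 ÷ 17966 → quotient -4, remainder 4789
17966 ÷ 4789 → quotient 3, remainder 3599
4789 ÷ 3599 → quotient 1, remainder 1190
3599 ÷ 1190 → quotient 3, remainder 29
1190 ÷ 29 → quotient 41, remainder 1
29 ÷ 1 → quotient 29, remainder 0

[-4; 3, 1, 3, 41, 29]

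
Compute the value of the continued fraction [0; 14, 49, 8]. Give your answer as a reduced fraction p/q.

a_0 = 0: 0/1
a_1 = 14: 1/14
a_2 = 49: 49/687
a_3 = 8: 393/5510

393/5510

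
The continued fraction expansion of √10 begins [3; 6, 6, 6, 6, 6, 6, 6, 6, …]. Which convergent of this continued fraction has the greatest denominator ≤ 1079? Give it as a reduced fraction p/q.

a_0 = 3: 3/1  (≤ bound)
a_1 = 6: 19/6  (≤ bound)
a_2 = 6: 117/37  (≤ bound)
a_3 = 6: 721/228  (≤ bound)
a_4 = 6: 4443/1405  (> 1079, stop)

721/228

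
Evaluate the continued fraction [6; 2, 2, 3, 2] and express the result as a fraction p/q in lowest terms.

250/39

Start with 2.
3 + 1/(2/1) = 3 + 1/2 = 7/2
2 + 1/(7/2) = 2 + 2/7 = 16/7
2 + 1/(16/7) = 2 + 7/16 = 39/16
6 + 1/(39/16) = 6 + 16/39 = 250/39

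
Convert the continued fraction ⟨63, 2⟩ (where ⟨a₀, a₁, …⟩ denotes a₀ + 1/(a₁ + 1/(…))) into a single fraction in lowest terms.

127/2

Start with 2.
63 + 1/(2/1) = 63 + 1/2 = 127/2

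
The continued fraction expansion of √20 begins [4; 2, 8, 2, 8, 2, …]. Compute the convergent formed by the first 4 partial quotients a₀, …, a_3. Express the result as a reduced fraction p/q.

Start with 2.
8 + 1/(2/1) = 8 + 1/2 = 17/2
2 + 1/(17/2) = 2 + 2/17 = 36/17
4 + 1/(36/17) = 4 + 17/36 = 161/36

161/36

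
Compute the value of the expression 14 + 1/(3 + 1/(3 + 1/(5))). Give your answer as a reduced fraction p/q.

758/53

Work from the innermost term outward:
Start with 5.
3 + 1/(5/1) = 3 + 1/5 = 16/5
3 + 1/(16/5) = 3 + 5/16 = 53/16
14 + 1/(53/16) = 14 + 16/53 = 758/53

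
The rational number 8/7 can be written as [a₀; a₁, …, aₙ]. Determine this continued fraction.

Repeatedly divide and take the remainder:
8 = 1·7 + 1, so a_0 = 1
7 = 7·1 + 0, so a_1 = 7

[1; 7]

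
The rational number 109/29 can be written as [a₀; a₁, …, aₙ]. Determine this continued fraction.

109 = 3·29 + 22, so a_0 = 3
29 = 1·22 + 7, so a_1 = 1
22 = 3·7 + 1, so a_2 = 3
7 = 7·1 + 0, so a_3 = 7

[3; 1, 3, 7]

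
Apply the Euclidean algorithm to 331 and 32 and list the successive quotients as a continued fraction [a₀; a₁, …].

[10; 2, 1, 10]

Repeatedly divide and take the remainder:
331 ÷ 32 → quotient 10, remainder 11
32 ÷ 11 → quotient 2, remainder 10
11 ÷ 10 → quotient 1, remainder 1
10 ÷ 1 → quotient 10, remainder 0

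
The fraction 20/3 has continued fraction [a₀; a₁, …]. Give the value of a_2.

2

20 = 6·3 + 2, so a_0 = 6
3 = 1·2 + 1, so a_1 = 1
2 = 2·1 + 0, so a_2 = 2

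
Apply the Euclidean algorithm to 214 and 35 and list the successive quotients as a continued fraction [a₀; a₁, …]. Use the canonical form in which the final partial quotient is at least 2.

Apply division with remainder until the remainder is 0:
214 ÷ 35 → quotient 6, remainder 4
35 ÷ 4 → quotient 8, remainder 3
4 ÷ 3 → quotient 1, remainder 1
3 ÷ 1 → quotient 3, remainder 0

[6; 8, 1, 3]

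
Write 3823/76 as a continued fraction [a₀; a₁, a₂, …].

[50; 3, 3, 3, 2]

⌊3823/76⌋ = 50, remainder 23
⌊76/23⌋ = 3, remainder 7
⌊23/7⌋ = 3, remainder 2
⌊7/2⌋ = 3, remainder 1
⌊2/1⌋ = 2, remainder 0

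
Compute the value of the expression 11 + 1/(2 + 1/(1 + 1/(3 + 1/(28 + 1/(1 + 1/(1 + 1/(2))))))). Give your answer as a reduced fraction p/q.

18045/1588

Start with 2.
1 + 1/(2/1) = 1 + 1/2 = 3/2
1 + 1/(3/2) = 1 + 2/3 = 5/3
28 + 1/(5/3) = 28 + 3/5 = 143/5
3 + 1/(143/5) = 3 + 5/143 = 434/143
1 + 1/(434/143) = 1 + 143/434 = 577/434
2 + 1/(577/434) = 2 + 434/577 = 1588/577
11 + 1/(1588/577) = 11 + 577/1588 = 18045/1588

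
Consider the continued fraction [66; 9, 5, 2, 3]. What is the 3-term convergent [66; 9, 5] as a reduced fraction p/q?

Start with 5.
9 + 1/(5/1) = 9 + 1/5 = 46/5
66 + 1/(46/5) = 66 + 5/46 = 3041/46

3041/46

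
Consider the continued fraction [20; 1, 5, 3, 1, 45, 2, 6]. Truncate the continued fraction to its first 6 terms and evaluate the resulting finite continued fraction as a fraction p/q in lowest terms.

23841/1144

Start with 45.
1 + 1/(45/1) = 1 + 1/45 = 46/45
3 + 1/(46/45) = 3 + 45/46 = 183/46
5 + 1/(183/46) = 5 + 46/183 = 961/183
1 + 1/(961/183) = 1 + 183/961 = 1144/961
20 + 1/(1144/961) = 20 + 961/1144 = 23841/1144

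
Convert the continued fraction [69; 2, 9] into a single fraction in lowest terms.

a_0 = 69: 69/1
a_1 = 2: 139/2
a_2 = 9: 1320/19

1320/19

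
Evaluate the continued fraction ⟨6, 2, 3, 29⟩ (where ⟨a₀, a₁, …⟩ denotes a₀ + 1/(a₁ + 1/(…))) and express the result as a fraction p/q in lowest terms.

Start with 29.
3 + 1/(29/1) = 3 + 1/29 = 88/29
2 + 1/(88/29) = 2 + 29/88 = 205/88
6 + 1/(205/88) = 6 + 88/205 = 1318/205

1318/205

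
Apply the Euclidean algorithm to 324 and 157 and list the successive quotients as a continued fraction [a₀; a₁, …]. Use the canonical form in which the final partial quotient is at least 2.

⌊324/157⌋ = 2, remainder 10
⌊157/10⌋ = 15, remainder 7
⌊10/7⌋ = 1, remainder 3
⌊7/3⌋ = 2, remainder 1
⌊3/1⌋ = 3, remainder 0

[2; 15, 1, 2, 3]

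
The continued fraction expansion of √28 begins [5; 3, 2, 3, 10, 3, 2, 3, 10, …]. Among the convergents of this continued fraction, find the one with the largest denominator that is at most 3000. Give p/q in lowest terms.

9403/1777

a_0 = 5: 5/1  (≤ bound)
a_1 = 3: 16/3  (≤ bound)
a_2 = 2: 37/7  (≤ bound)
a_3 = 3: 127/24  (≤ bound)
a_4 = 10: 1307/247  (≤ bound)
a_5 = 3: 4048/765  (≤ bound)
a_6 = 2: 9403/1777  (≤ bound)
a_7 = 3: 32257/6096  (> 3000, stop)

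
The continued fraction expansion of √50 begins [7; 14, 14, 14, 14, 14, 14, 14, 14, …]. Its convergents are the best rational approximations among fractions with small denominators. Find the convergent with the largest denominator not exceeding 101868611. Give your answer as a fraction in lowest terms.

54608393/7722793

a_0 = 7: 7/1  (≤ bound)
a_1 = 14: 99/14  (≤ bound)
a_2 = 14: 1393/197  (≤ bound)
a_3 = 14: 19601/2772  (≤ bound)
a_4 = 14: 275807/39005  (≤ bound)
a_5 = 14: 3880899/548842  (≤ bound)
a_6 = 14: 54608393/7722793  (≤ bound)
a_7 = 14: 768398401/108667944  (> 101868611, stop)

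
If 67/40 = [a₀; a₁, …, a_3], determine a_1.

67 ÷ 40 → quotient 1, remainder 27
40 ÷ 27 → quotient 1, remainder 13

1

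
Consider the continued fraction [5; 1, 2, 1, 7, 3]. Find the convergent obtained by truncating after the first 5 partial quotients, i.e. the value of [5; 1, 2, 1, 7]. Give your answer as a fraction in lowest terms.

178/31

Build up convergents one term at a time:
a_0 = 5: 5/1
a_1 = 1: 6/1
a_2 = 2: 17/3
a_3 = 1: 23/4
a_4 = 7: 178/31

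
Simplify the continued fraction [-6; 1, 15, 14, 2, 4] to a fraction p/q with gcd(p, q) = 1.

-10575/2089

Use the convergent recurrence hₖ = aₖ·hₖ₋₁ + hₖ₋₂ (and likewise for the denominators kₖ):
a_0 = -6: -6/1
a_1 = 1: -5/1
a_2 = 15: -81/16
a_3 = 14: -1139/225
a_4 = 2: -2359/466
a_5 = 4: -10575/2089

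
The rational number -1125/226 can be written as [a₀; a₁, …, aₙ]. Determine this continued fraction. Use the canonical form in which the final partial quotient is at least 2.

[-5; 45, 5]

Apply division with remainder until the remainder is 0:
-1125 ÷ 226 → quotient -5, remainder 5
226 ÷ 5 → quotient 45, remainder 1
5 ÷ 1 → quotient 5, remainder 0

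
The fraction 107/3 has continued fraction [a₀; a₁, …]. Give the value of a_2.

Run the Euclidean algorithm, recording each quotient:
107 = 35·3 + 2, so a_0 = 35
3 = 1·2 + 1, so a_1 = 1
2 = 2·1 + 0, so a_2 = 2

2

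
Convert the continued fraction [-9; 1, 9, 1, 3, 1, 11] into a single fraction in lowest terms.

-5155/637

Start with 11.
1 + 1/(11/1) = 1 + 1/11 = 12/11
3 + 1/(12/11) = 3 + 11/12 = 47/12
1 + 1/(47/12) = 1 + 12/47 = 59/47
9 + 1/(59/47) = 9 + 47/59 = 578/59
1 + 1/(578/59) = 1 + 59/578 = 637/578
-9 + 1/(637/578) = -9 + 578/637 = -5155/637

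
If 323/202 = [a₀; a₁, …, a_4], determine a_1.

1

Run the Euclidean algorithm, recording each quotient:
323 = 1·202 + 121, so a_0 = 1
202 = 1·121 + 81, so a_1 = 1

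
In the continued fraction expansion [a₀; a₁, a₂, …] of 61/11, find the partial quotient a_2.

⌊61/11⌋ = 5, remainder 6
⌊11/6⌋ = 1, remainder 5
⌊6/5⌋ = 1, remainder 1

1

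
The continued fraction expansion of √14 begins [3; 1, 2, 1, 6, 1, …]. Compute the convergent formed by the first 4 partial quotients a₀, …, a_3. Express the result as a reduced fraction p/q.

Use the convergent recurrence hₖ = aₖ·hₖ₋₁ + hₖ₋₂ (and likewise for the denominators kₖ):
a_0 = 3: 3/1
a_1 = 1: 4/1
a_2 = 2: 11/3
a_3 = 1: 15/4

15/4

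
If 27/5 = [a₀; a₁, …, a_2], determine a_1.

27 = 5·5 + 2, so a_0 = 5
5 = 2·2 + 1, so a_1 = 2

2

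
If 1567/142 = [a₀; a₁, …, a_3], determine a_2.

⌊1567/142⌋ = 11, remainder 5
⌊142/5⌋ = 28, remainder 2
⌊5/2⌋ = 2, remainder 1

2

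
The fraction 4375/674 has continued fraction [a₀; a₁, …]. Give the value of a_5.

2

4375 = 6·674 + 331, so a_0 = 6
674 = 2·331 + 12, so a_1 = 2
331 = 27·12 + 7, so a_2 = 27
12 = 1·7 + 5, so a_3 = 1
7 = 1·5 + 2, so a_4 = 1
5 = 2·2 + 1, so a_5 = 2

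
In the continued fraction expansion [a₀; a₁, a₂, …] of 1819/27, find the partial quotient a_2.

1

1819 ÷ 27 → quotient 67, remainder 10
27 ÷ 10 → quotient 2, remainder 7
10 ÷ 7 → quotient 1, remainder 3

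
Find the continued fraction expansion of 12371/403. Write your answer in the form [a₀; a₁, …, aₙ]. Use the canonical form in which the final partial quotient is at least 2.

Repeatedly divide and take the remainder:
⌊12371/403⌋ = 30, remainder 281
⌊403/281⌋ = 1, remainder 122
⌊281/122⌋ = 2, remainder 37
⌊122/37⌋ = 3, remainder 11
⌊37/11⌋ = 3, remainder 4
⌊11/4⌋ = 2, remainder 3
⌊4/3⌋ = 1, remainder 1
⌊3/1⌋ = 3, remainder 0

[30; 1, 2, 3, 3, 2, 1, 3]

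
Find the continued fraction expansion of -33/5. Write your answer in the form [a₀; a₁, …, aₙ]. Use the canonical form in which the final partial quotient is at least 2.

[-7; 2, 2]

⌊-33/5⌋ = -7, remainder 2
⌊5/2⌋ = 2, remainder 1
⌊2/1⌋ = 2, remainder 0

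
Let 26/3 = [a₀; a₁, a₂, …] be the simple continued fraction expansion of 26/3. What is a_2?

Apply division with remainder until the remainder is 0:
26 ÷ 3 → quotient 8, remainder 2
3 ÷ 2 → quotient 1, remainder 1
2 ÷ 1 → quotient 2, remainder 0

2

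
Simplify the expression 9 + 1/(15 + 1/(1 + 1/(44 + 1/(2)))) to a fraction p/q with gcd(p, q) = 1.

Work from the innermost term outward:
Start with 2.
44 + 1/(2/1) = 44 + 1/2 = 89/2
1 + 1/(89/2) = 1 + 2/89 = 91/89
15 + 1/(91/89) = 15 + 89/91 = 1454/91
9 + 1/(1454/91) = 9 + 91/1454 = 13177/1454

13177/1454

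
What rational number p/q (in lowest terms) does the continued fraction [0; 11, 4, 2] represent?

9/101

Starting at the tail and folding back:
Start with 2.
4 + 1/(2/1) = 4 + 1/2 = 9/2
11 + 1/(9/2) = 11 + 2/9 = 101/9
0 + 1/(101/9) = 0 + 9/101 = 9/101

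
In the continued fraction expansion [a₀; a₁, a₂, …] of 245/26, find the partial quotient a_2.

2

245 ÷ 26 → quotient 9, remainder 11
26 ÷ 11 → quotient 2, remainder 4
11 ÷ 4 → quotient 2, remainder 3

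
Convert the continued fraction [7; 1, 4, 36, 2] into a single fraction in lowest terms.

2863/367

Compute successive convergents:
a_0 = 7: 7/1
a_1 = 1: 8/1
a_2 = 4: 39/5
a_3 = 36: 1412/181
a_4 = 2: 2863/367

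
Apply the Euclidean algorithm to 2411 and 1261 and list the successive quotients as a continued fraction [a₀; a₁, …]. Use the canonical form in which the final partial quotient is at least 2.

Repeatedly divide and take the remainder:
⌊2411/1261⌋ = 1, remainder 1150
⌊1261/1150⌋ = 1, remainder 111
⌊1150/111⌋ = 10, remainder 40
⌊111/40⌋ = 2, remainder 31
⌊40/31⌋ = 1, remainder 9
⌊31/9⌋ = 3, remainder 4
⌊9/4⌋ = 2, remainder 1
⌊4/1⌋ = 4, remainder 0

[1; 1, 10, 2, 1, 3, 2, 4]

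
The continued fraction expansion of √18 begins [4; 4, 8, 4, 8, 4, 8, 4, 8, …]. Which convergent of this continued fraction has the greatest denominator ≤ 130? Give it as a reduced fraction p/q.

List convergents until the denominator exceeds the bound:
a_0 = 4: 4/1  (≤ bound)
a_1 = 4: 17/4  (≤ bound)
a_2 = 8: 140/33  (≤ bound)
a_3 = 4: 577/136  (> 130, stop)

140/33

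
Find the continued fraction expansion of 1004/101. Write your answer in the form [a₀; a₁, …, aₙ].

1004 ÷ 101 → quotient 9, remainder 95
101 ÷ 95 → quotient 1, remainder 6
95 ÷ 6 → quotient 15, remainder 5
6 ÷ 5 → quotient 1, remainder 1
5 ÷ 1 → quotient 5, remainder 0

[9; 1, 15, 1, 5]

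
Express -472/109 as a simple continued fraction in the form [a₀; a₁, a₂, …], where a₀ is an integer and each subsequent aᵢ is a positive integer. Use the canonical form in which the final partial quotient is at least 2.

⌊-472/109⌋ = -5, remainder 73
⌊109/73⌋ = 1, remainder 36
⌊73/36⌋ = 2, remainder 1
⌊36/1⌋ = 36, remainder 0

[-5; 1, 2, 36]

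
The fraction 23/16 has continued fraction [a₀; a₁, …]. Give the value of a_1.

2

Apply division with remainder until the remainder is 0:
⌊23/16⌋ = 1, remainder 7
⌊16/7⌋ = 2, remainder 2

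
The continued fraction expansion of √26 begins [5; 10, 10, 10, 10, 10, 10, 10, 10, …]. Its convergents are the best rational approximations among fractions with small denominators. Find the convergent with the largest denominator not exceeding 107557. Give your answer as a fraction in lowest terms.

List convergents until the denominator exceeds the bound:
a_0 = 5: 5/1  (≤ bound)
a_1 = 10: 51/10  (≤ bound)
a_2 = 10: 515/101  (≤ bound)
a_3 = 10: 5201/1020  (≤ bound)
a_4 = 10: 52525/10301  (≤ bound)
a_5 = 10: 530451/104030  (≤ bound)
a_6 = 10: 5357035/1050601  (> 107557, stop)

530451/104030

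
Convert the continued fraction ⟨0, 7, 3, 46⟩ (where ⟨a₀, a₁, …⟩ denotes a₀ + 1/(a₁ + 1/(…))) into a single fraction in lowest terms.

139/1019

Use the convergent recurrence hₖ = aₖ·hₖ₋₁ + hₖ₋₂ (and likewise for the denominators kₖ):
a_0 = 0: 0/1
a_1 = 7: 1/7
a_2 = 3: 3/22
a_3 = 46: 139/1019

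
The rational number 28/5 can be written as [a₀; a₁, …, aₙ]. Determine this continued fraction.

Apply division with remainder until the remainder is 0:
28 ÷ 5 → quotient 5, remainder 3
5 ÷ 3 → quotient 1, remainder 2
3 ÷ 2 → quotient 1, remainder 1
2 ÷ 1 → quotient 2, remainder 0

[5; 1, 1, 2]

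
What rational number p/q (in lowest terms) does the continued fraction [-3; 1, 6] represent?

Start with 6.
1 + 1/(6/1) = 1 + 1/6 = 7/6
-3 + 1/(7/6) = -3 + 6/7 = -15/7

-15/7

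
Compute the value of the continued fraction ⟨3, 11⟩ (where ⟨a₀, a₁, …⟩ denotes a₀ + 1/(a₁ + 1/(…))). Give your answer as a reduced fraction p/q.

34/11

a_0 = 3: 3/1
a_1 = 11: 34/11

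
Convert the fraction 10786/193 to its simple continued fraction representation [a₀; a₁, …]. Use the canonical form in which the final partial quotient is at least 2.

[55; 1, 7, 1, 3, 2, 2]

10786 ÷ 193 → quotient 55, remainder 171
193 ÷ 171 → quotient 1, remainder 22
171 ÷ 22 → quotient 7, remainder 17
22 ÷ 17 → quotient 1, remainder 5
17 ÷ 5 → quotient 3, remainder 2
5 ÷ 2 → quotient 2, remainder 1
2 ÷ 1 → quotient 2, remainder 0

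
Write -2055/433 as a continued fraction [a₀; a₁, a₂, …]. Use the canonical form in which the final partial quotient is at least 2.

-2055 = -5·433 + 110, so a_0 = -5
433 = 3·110 + 103, so a_1 = 3
110 = 1·103 + 7, so a_2 = 1
103 = 14·7 + 5, so a_3 = 14
7 = 1·5 + 2, so a_4 = 1
5 = 2·2 + 1, so a_5 = 2
2 = 2·1 + 0, so a_6 = 2

[-5; 3, 1, 14, 1, 2, 2]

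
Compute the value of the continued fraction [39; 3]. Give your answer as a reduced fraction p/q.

118/3

a_0 = 39: 39/1
a_1 = 3: 118/3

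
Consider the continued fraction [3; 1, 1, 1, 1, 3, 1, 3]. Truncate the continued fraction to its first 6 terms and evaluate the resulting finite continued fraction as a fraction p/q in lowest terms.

a_0 = 3: 3/1
a_1 = 1: 4/1
a_2 = 1: 7/2
a_3 = 1: 11/3
a_4 = 1: 18/5
a_5 = 3: 65/18

65/18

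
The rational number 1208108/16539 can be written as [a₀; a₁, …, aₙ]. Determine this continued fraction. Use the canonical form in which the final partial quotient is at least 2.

⌊1208108/16539⌋ = 73, remainder 761
⌊16539/761⌋ = 21, remainder 558
⌊761/558⌋ = 1, remainder 203
⌊558/203⌋ = 2, remainder 152
⌊203/152⌋ = 1, remainder 51
⌊152/51⌋ = 2, remainder 50
⌊51/50⌋ = 1, remainder 1
⌊50/1⌋ = 50, remainder 0

[73; 21, 1, 2, 1, 2, 1, 50]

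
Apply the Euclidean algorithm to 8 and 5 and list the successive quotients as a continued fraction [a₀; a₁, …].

[1; 1, 1, 2]

⌊8/5⌋ = 1, remainder 3
⌊5/3⌋ = 1, remainder 2
⌊3/2⌋ = 1, remainder 1
⌊2/1⌋ = 2, remainder 0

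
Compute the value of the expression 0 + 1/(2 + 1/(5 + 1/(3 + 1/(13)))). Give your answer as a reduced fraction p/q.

213/466

Start with 13.
3 + 1/(13/1) = 3 + 1/13 = 40/13
5 + 1/(40/13) = 5 + 13/40 = 213/40
2 + 1/(213/40) = 2 + 40/213 = 466/213
0 + 1/(466/213) = 0 + 213/466 = 213/466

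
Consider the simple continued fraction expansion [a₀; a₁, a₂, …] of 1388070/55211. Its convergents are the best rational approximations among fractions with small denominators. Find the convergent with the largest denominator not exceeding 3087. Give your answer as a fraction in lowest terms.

a_0 = 25: 25/1  (≤ bound)
a_1 = 7: 176/7  (≤ bound)
a_2 = 12: 2137/85  (≤ bound)
a_3 = 15: 32231/1282  (≤ bound)
a_4 = 43: 1388070/55211  (> 3087, stop)

32231/1282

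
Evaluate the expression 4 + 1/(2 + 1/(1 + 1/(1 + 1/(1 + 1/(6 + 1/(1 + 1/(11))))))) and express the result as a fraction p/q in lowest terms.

3169/724

a_0 = 4: 4/1
a_1 = 2: 9/2
a_2 = 1: 13/3
a_3 = 1: 22/5
a_4 = 1: 35/8
a_5 = 6: 232/53
a_6 = 1: 267/61
a_7 = 11: 3169/724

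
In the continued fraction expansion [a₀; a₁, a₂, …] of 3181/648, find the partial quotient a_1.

1

3181 ÷ 648 → quotient 4, remainder 589
648 ÷ 589 → quotient 1, remainder 59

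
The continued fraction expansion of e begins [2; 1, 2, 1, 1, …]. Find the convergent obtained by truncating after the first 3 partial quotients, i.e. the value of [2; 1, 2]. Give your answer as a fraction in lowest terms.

Starting at the tail and folding back:
Start with 2.
1 + 1/(2/1) = 1 + 1/2 = 3/2
2 + 1/(3/2) = 2 + 2/3 = 8/3

8/3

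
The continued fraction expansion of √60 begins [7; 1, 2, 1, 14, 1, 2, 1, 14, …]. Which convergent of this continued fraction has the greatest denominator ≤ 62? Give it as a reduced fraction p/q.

List convergents until the denominator exceeds the bound:
a_0 = 7: 7/1  (≤ bound)
a_1 = 1: 8/1  (≤ bound)
a_2 = 2: 23/3  (≤ bound)
a_3 = 1: 31/4  (≤ bound)
a_4 = 14: 457/59  (≤ bound)
a_5 = 1: 488/63  (> 62, stop)

457/59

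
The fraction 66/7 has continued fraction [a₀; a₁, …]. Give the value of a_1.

2

⌊66/7⌋ = 9, remainder 3
⌊7/3⌋ = 2, remainder 1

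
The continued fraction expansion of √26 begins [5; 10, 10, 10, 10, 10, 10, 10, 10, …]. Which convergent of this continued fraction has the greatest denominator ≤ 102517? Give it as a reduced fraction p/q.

a_0 = 5: 5/1  (≤ bound)
a_1 = 10: 51/10  (≤ bound)
a_2 = 10: 515/101  (≤ bound)
a_3 = 10: 5201/1020  (≤ bound)
a_4 = 10: 52525/10301  (≤ bound)
a_5 = 10: 530451/104030  (> 102517, stop)

52525/10301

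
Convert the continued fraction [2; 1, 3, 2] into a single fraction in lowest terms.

a_0 = 2: 2/1
a_1 = 1: 3/1
a_2 = 3: 11/4
a_3 = 2: 25/9

25/9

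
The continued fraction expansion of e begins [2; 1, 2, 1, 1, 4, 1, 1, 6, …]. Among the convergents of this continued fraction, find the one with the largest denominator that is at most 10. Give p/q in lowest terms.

List convergents until the denominator exceeds the bound:
a_0 = 2: 2/1  (≤ bound)
a_1 = 1: 3/1  (≤ bound)
a_2 = 2: 8/3  (≤ bound)
a_3 = 1: 11/4  (≤ bound)
a_4 = 1: 19/7  (≤ bound)
a_5 = 4: 87/32  (> 10, stop)

19/7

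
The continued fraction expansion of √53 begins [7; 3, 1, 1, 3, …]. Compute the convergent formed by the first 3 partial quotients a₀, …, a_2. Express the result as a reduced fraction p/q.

a_0 = 7: 7/1
a_1 = 3: 22/3
a_2 = 1: 29/4

29/4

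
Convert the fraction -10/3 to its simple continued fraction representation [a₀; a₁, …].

-10 ÷ 3 → quotient -4, remainder 2
3 ÷ 2 → quotient 1, remainder 1
2 ÷ 1 → quotient 2, remainder 0

[-4; 1, 2]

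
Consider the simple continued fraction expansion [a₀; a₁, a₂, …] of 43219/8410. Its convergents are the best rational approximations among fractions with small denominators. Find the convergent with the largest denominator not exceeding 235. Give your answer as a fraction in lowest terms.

a_0 = 5: 5/1  (≤ bound)
a_1 = 7: 36/7  (≤ bound)
a_2 = 5: 185/36  (≤ bound)
a_3 = 6: 1146/223  (≤ bound)
a_4 = 1: 1331/259  (> 235, stop)

1146/223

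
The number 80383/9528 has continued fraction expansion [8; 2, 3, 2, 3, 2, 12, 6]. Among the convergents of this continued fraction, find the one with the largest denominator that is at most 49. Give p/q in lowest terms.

135/16

a_0 = 8: 8/1  (≤ bound)
a_1 = 2: 17/2  (≤ bound)
a_2 = 3: 59/7  (≤ bound)
a_3 = 2: 135/16  (≤ bound)
a_4 = 3: 464/55  (> 49, stop)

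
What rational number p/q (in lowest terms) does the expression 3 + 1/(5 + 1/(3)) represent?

Compute successive convergents:
a_0 = 3: 3/1
a_1 = 5: 16/5
a_2 = 3: 51/16

51/16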